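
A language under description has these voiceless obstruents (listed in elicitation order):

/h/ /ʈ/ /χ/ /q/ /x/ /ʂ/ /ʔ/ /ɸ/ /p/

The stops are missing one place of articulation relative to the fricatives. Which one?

place of articulation  stop      fricative
bilabial          p         ɸ       
retroflex         ʈ         ʂ       
velar             —         x       
uvular            q         χ       
glottal           ʔ         h       
Every place of articulation has a stop member except velar, where /k/ would be expected.

velar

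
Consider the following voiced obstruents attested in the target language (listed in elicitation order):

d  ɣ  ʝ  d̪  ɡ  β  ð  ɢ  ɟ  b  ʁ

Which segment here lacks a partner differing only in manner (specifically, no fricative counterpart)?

/d/

Bilabial: /b/ ~ /β/
Dental: /d̪/ ~ /ð/
Palatal: /ɟ/ ~ /ʝ/
Velar: /ɡ/ ~ /ɣ/
Uvular: /ɢ/ ~ /ʁ/
Alveolar: only /d/ (stop); no fricative partner.
So /d/ is the unpaired segment.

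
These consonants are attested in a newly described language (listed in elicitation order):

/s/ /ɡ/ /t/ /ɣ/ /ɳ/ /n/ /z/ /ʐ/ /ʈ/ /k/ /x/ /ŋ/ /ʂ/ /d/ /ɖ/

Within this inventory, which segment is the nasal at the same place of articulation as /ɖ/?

/ɖ/ is a voiced retroflex stop.
The nasal at the same place is a retroflex nasal — in this inventory, /ɳ/.

/ɳ/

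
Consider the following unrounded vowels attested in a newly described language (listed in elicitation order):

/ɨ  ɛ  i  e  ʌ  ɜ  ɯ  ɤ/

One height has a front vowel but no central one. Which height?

high-mid

high: front /i/, central /ɨ/, back /ɯ/.
high-mid: front /e/, central —, back /ɤ/.
low-mid: front /ɛ/, central /ɜ/, back /ʌ/.
Every height has a central member except high-mid, where /ɘ/ would be expected.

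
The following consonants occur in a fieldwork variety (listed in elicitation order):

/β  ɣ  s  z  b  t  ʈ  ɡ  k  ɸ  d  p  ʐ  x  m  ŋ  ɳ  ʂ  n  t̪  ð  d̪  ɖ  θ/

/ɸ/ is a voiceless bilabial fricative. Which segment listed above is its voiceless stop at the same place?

The voiceless stop at the same place is a voiceless bilabial stop — in this inventory, /p/.

/p/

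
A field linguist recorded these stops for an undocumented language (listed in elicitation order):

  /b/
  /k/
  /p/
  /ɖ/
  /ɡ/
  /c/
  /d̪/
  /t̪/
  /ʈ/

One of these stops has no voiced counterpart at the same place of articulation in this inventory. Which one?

/c/

Bilabial: /p/ ~ /b/
Dental: /t̪/ ~ /d̪/
Retroflex: /ʈ/ ~ /ɖ/
Velar: /k/ ~ /ɡ/
Palatal: only /c/ (voiceless); no voiced partner.
So /c/ is the unpaired segment.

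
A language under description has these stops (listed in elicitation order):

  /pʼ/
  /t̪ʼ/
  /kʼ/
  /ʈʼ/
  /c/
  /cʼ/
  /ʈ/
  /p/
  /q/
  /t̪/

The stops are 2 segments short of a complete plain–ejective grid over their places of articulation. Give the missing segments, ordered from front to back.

/k/, /qʼ/

bilabial: plain /p/, ejective /pʼ/.
dental: plain /t̪/, ejective /t̪ʼ/.
retroflex: plain /ʈ/, ejective /ʈʼ/.
palatal: plain /c/, ejective /cʼ/.
velar: plain —, ejective /kʼ/.
uvular: plain /q/, ejective —.
Gaps, from front to back: velar lacks plain (/k/); uvular lacks ejective (/qʼ/).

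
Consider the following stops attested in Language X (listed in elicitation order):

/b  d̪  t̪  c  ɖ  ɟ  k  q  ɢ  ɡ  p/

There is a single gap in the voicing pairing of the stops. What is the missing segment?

/ʈ/

Voiceless: /p/ (bilabial), /t̪/ (dental), /c/ (palatal), /k/ (velar), /q/ (uvular).
Voiced: /b/ (bilabial), /d̪/ (dental), /ɖ/ (retroflex), /ɟ/ (palatal), /ɡ/ (velar), /ɢ/ (uvular).
The retroflex row has no voiceless member, so the gap is the voiceless retroflex stop /ʈ/.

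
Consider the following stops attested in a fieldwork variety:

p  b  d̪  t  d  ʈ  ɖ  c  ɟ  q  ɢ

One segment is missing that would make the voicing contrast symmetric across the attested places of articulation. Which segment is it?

place of articulation  voiceless  voiced  
bilabial          p         b       
dental            —         d̪      
alveolar          t         d       
retroflex         ʈ         ɖ       
palatal           c         ɟ       
uvular            q         ɢ       
The dental row has no voiceless member, so the gap is the voiceless dental stop /t̪/.

/t̪/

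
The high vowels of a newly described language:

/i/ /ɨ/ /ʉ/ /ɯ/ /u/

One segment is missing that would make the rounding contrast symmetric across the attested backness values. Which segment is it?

/y/

Unrounded: /i/ (front), /ɨ/ (central), /ɯ/ (back).
Rounded: /ʉ/ (central), /u/ (back).
The front row has no rounded member, so the gap is the front rounded vowel /y/.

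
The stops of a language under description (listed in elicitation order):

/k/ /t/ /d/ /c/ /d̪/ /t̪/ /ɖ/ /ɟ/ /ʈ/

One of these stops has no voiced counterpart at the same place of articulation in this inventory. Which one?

Dental: /t̪/ ~ /d̪/
Alveolar: /t/ ~ /d/
Retroflex: /ʈ/ ~ /ɖ/
Palatal: /c/ ~ /ɟ/
Velar: only /k/ (voiceless); no voiced partner.
So /k/ is the unpaired segment.

/k/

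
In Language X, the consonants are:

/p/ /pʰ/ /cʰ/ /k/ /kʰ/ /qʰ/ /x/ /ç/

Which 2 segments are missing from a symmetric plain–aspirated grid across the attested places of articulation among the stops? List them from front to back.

place of articulation  plain     aspirated
bilabial          p         pʰ      
palatal           —         cʰ      
velar             k         kʰ      
uvular            —         qʰ      
Gaps, from front to back: palatal lacks plain (/c/); uvular lacks plain (/q/).

/c/, /q/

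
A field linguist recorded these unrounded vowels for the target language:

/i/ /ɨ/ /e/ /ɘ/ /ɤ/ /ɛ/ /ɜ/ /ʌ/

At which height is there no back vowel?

high

high: front /i/, central /ɨ/, back —.
high-mid: front /e/, central /ɘ/, back /ɤ/.
low-mid: front /ɛ/, central /ɜ/, back /ʌ/.
Every height has a back member except high, where /ɯ/ would be expected.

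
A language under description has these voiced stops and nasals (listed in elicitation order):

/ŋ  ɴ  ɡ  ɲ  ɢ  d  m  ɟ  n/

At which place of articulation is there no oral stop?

bilabial

bilabial: oral stop —, nasal /m/.
alveolar: oral stop /d/, nasal /n/.
palatal: oral stop /ɟ/, nasal /ɲ/.
velar: oral stop /ɡ/, nasal /ŋ/.
uvular: oral stop /ɢ/, nasal /ɴ/.
Every place of articulation has an oral stop member except bilabial, where /b/ would be expected.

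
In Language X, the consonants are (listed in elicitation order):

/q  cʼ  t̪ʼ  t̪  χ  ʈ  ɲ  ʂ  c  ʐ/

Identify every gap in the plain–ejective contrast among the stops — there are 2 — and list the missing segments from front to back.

/ʈʼ/, /qʼ/

place of articulation  plain     ejective
dental            t̪        t̪ʼ     
retroflex         ʈ         —       
palatal           c         cʼ      
uvular            q         —       
Gaps, from front to back: retroflex lacks ejective (/ʈʼ/); uvular lacks ejective (/qʼ/).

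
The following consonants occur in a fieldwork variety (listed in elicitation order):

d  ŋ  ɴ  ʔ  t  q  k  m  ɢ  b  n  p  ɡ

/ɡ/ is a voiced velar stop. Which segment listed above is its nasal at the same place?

/ŋ/

The nasal at the same place is a velar nasal — in this inventory, /ŋ/.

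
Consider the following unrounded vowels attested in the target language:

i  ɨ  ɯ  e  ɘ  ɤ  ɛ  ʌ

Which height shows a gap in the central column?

low-mid

high: front /i/, central /ɨ/, back /ɯ/.
high-mid: front /e/, central /ɘ/, back /ɤ/.
low-mid: front /ɛ/, central —, back /ʌ/.
Every height has a central member except low-mid, where /ɜ/ would be expected.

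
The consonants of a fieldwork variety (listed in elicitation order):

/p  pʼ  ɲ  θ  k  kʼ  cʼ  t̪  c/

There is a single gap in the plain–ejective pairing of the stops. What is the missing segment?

place of articulation  plain     ejective
bilabial          p         pʼ      
dental            t̪        —       
palatal           c         cʼ      
velar             k         kʼ      
The dental row has no ejective member, so the gap is the ejective dental stop /t̪ʼ/.

/t̪ʼ/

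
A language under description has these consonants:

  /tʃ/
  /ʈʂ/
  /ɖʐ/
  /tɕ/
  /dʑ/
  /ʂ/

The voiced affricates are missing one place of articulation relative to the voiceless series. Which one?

Voiceless: /tʃ/ (postalveolar), /ʈʂ/ (retroflex), /tɕ/ (alveolo-palatal).
Voiced: /ɖʐ/ (retroflex), /dʑ/ (alveolo-palatal).
Every place of articulation has a voiced member except postalveolar, where /dʒ/ would be expected.

postalveolar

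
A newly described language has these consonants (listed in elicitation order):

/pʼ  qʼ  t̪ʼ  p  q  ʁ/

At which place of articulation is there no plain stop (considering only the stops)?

dental

bilabial: plain /p/, ejective /pʼ/.
dental: plain —, ejective /t̪ʼ/.
uvular: plain /q/, ejective /qʼ/.
Every place of articulation has a plain member except dental, where /t̪/ would be expected.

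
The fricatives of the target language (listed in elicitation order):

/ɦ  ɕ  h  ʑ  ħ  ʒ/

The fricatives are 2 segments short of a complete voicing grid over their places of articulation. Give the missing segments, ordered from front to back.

place of articulation  voiceless  voiced  
postalveolar      —         ʒ       
alveolo-palatal   ɕ         ʑ       
pharyngeal        ħ         —       
glottal           h         ɦ       
Gaps, from front to back: postalveolar lacks voiceless (/ʃ/); pharyngeal lacks voiced (/ʕ/).

/ʃ/, /ʕ/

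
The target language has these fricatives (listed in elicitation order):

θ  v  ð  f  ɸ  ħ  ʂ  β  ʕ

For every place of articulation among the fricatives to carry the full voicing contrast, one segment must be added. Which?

/ʐ/

bilabial: voiceless /ɸ/, voiced /β/.
labiodental: voiceless /f/, voiced /v/.
dental: voiceless /θ/, voiced /ð/.
retroflex: voiceless /ʂ/, voiced —.
pharyngeal: voiceless /ħ/, voiced /ʕ/.
The retroflex row has no voiced member, so the gap is the voiced retroflex fricative /ʐ/.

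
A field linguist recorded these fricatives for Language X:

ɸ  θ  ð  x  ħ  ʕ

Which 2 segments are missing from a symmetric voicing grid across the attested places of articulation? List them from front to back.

/β/, /ɣ/

bilabial: voiceless /ɸ/, voiced —.
dental: voiceless /θ/, voiced /ð/.
velar: voiceless /x/, voiced —.
pharyngeal: voiceless /ħ/, voiced /ʕ/.
Gaps, from front to back: bilabial lacks voiced (/β/); velar lacks voiced (/ɣ/).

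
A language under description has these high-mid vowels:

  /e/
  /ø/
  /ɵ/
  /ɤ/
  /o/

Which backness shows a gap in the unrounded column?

backness          unrounded  rounded 
front             e         ø       
central           —         ɵ       
back              ɤ         o       
Every backness has an unrounded member except central, where /ɘ/ would be expected.

central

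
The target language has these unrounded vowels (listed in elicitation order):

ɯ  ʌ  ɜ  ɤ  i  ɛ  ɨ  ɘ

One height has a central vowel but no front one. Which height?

high-mid

Front: /i/ (high), /ɛ/ (low-mid).
Central: /ɨ/ (high), /ɘ/ (high-mid), /ɜ/ (low-mid).
Back: /ɯ/ (high), /ɤ/ (high-mid), /ʌ/ (low-mid).
Every height has a front member except high-mid, where /e/ would be expected.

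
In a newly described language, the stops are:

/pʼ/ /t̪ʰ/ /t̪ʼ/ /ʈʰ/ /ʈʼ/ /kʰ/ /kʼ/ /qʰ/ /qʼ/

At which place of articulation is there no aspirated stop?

bilabial

Aspirated: /t̪ʰ/ (dental), /ʈʰ/ (retroflex), /kʰ/ (velar), /qʰ/ (uvular).
Ejective: /pʼ/ (bilabial), /t̪ʼ/ (dental), /ʈʼ/ (retroflex), /kʼ/ (velar), /qʼ/ (uvular).
Every place of articulation has an aspirated member except bilabial, where /pʰ/ would be expected.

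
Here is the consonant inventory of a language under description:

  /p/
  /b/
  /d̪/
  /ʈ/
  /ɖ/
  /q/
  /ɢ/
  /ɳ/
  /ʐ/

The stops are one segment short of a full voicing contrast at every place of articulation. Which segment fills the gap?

bilabial: voiceless /p/, voiced /b/.
dental: voiceless —, voiced /d̪/.
retroflex: voiceless /ʈ/, voiced /ɖ/.
uvular: voiceless /q/, voiced /ɢ/.
The dental row has no voiceless member, so the gap is the voiceless dental stop /t̪/.

/t̪/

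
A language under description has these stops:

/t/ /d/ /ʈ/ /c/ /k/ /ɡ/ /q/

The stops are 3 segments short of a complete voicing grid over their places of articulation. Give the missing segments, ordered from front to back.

place of articulation  voiceless  voiced  
alveolar          t         d       
retroflex         ʈ         —       
palatal           c         —       
velar             k         ɡ       
uvular            q         —       
Gaps, from front to back: retroflex lacks voiced (/ɖ/); palatal lacks voiced (/ɟ/); uvular lacks voiced (/ɢ/).

/ɖ/, /ɟ/, /ɢ/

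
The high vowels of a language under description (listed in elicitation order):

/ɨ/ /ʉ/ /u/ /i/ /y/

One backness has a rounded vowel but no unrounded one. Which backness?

back

front: unrounded /i/, rounded /y/.
central: unrounded /ɨ/, rounded /ʉ/.
back: unrounded —, rounded /u/.
Every backness has an unrounded member except back, where /ɯ/ would be expected.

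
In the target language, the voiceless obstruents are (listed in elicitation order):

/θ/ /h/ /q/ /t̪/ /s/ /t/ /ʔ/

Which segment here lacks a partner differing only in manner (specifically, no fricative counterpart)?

/q/

Dental: /t̪/ ~ /θ/
Alveolar: /t/ ~ /s/
Glottal: /ʔ/ ~ /h/
Uvular: only /q/ (stop); no fricative partner.
So /q/ is the unpaired segment.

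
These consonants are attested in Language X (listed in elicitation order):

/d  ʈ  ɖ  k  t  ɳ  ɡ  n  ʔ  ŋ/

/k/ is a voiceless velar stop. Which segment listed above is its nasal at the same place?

The nasal at the same place is a velar nasal — in this inventory, /ŋ/.

/ŋ/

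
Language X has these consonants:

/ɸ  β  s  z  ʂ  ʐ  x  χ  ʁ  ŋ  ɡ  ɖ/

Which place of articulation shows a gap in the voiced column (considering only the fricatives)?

Voiceless: /ɸ/ (bilabial), /s/ (alveolar), /ʂ/ (retroflex), /x/ (velar), /χ/ (uvular).
Voiced: /β/ (bilabial), /z/ (alveolar), /ʐ/ (retroflex), /ʁ/ (uvular).
Every place of articulation has a voiced member except velar, where /ɣ/ would be expected.

velar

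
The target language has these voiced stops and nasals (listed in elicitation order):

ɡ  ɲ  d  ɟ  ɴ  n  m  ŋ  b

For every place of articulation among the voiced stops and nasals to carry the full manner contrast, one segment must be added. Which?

/ɢ/

Oral stop: /b/ (bilabial), /d/ (alveolar), /ɟ/ (palatal), /ɡ/ (velar).
Nasal: /m/ (bilabial), /n/ (alveolar), /ɲ/ (palatal), /ŋ/ (velar), /ɴ/ (uvular).
The uvular row has no oral stop member, so the gap is the uvular oral stop /ɢ/.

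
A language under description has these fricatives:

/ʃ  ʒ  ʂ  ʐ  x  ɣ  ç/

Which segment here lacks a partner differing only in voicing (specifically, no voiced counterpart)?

Postalveolar: /ʃ/ ~ /ʒ/
Retroflex: /ʂ/ ~ /ʐ/
Velar: /x/ ~ /ɣ/
Palatal: only /ç/ (voiceless); no voiced partner.
So /ç/ is the unpaired segment.

/ç/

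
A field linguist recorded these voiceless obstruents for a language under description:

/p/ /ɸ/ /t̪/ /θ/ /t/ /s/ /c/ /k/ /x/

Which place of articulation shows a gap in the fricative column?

Stop: /p/ (bilabial), /t̪/ (dental), /t/ (alveolar), /c/ (palatal), /k/ (velar).
Fricative: /ɸ/ (bilabial), /θ/ (dental), /s/ (alveolar), /x/ (velar).
Every place of articulation has a fricative member except palatal, where /ç/ would be expected.

palatal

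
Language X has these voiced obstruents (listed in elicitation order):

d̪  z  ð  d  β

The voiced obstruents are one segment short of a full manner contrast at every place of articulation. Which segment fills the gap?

Stop: /d̪/ (dental), /d/ (alveolar).
Fricative: /β/ (bilabial), /ð/ (dental), /z/ (alveolar).
The bilabial row has no stop member, so the gap is the bilabial stop /b/.

/b/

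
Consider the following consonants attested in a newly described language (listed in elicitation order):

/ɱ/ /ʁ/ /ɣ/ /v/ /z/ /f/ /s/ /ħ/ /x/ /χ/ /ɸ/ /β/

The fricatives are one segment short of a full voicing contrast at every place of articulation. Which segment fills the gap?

Voiceless: /ɸ/ (bilabial), /f/ (labiodental), /s/ (alveolar), /x/ (velar), /χ/ (uvular), /ħ/ (pharyngeal).
Voiced: /β/ (bilabial), /v/ (labiodental), /z/ (alveolar), /ɣ/ (velar), /ʁ/ (uvular).
The pharyngeal row has no voiced member, so the gap is the voiced pharyngeal fricative /ʕ/.

/ʕ/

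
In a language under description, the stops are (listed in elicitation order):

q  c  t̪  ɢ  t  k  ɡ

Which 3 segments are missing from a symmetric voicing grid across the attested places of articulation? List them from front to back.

dental: voiceless /t̪/, voiced —.
alveolar: voiceless /t/, voiced —.
palatal: voiceless /c/, voiced —.
velar: voiceless /k/, voiced /ɡ/.
uvular: voiceless /q/, voiced /ɢ/.
Gaps, from front to back: dental lacks voiced (/d̪/); alveolar lacks voiced (/d/); palatal lacks voiced (/ɟ/).

/d̪/, /d/, /ɟ/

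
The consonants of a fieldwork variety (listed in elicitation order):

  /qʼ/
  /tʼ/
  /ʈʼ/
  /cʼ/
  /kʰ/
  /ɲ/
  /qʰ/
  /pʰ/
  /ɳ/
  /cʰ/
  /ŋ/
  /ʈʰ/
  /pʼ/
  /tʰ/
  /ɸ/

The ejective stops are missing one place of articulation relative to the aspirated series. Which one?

bilabial: aspirated /pʰ/, ejective /pʼ/.
alveolar: aspirated /tʰ/, ejective /tʼ/.
retroflex: aspirated /ʈʰ/, ejective /ʈʼ/.
palatal: aspirated /cʰ/, ejective /cʼ/.
velar: aspirated /kʰ/, ejective —.
uvular: aspirated /qʰ/, ejective /qʼ/.
Every place of articulation has an ejective member except velar, where /kʼ/ would be expected.

velar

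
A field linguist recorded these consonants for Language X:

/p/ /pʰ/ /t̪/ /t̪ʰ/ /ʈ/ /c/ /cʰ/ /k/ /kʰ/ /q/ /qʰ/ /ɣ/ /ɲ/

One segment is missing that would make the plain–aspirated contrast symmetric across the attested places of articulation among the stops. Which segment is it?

/ʈʰ/

bilabial: plain /p/, aspirated /pʰ/.
dental: plain /t̪/, aspirated /t̪ʰ/.
retroflex: plain /ʈ/, aspirated —.
palatal: plain /c/, aspirated /cʰ/.
velar: plain /k/, aspirated /kʰ/.
uvular: plain /q/, aspirated /qʰ/.
The retroflex row has no aspirated member, so the gap is the aspirated retroflex stop /ʈʰ/.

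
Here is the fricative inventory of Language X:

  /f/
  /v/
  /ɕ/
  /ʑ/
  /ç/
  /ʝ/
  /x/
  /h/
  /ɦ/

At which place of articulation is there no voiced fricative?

Voiceless: /f/ (labiodental), /ɕ/ (alveolo-palatal), /ç/ (palatal), /x/ (velar), /h/ (glottal).
Voiced: /v/ (labiodental), /ʑ/ (alveolo-palatal), /ʝ/ (palatal), /ɦ/ (glottal).
Every place of articulation has a voiced member except velar, where /ɣ/ would be expected.

velar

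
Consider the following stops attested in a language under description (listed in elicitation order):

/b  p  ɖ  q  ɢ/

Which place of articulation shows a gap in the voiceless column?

retroflex

Voiceless: /p/ (bilabial), /q/ (uvular).
Voiced: /b/ (bilabial), /ɖ/ (retroflex), /ɢ/ (uvular).
Every place of articulation has a voiceless member except retroflex, where /ʈ/ would be expected.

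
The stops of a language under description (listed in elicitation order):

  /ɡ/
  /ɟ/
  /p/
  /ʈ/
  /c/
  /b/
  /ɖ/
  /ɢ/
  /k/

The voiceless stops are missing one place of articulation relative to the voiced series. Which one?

Voiceless: /p/ (bilabial), /ʈ/ (retroflex), /c/ (palatal), /k/ (velar).
Voiced: /b/ (bilabial), /ɖ/ (retroflex), /ɟ/ (palatal), /ɡ/ (velar), /ɢ/ (uvular).
Every place of articulation has a voiceless member except uvular, where /q/ would be expected.

uvular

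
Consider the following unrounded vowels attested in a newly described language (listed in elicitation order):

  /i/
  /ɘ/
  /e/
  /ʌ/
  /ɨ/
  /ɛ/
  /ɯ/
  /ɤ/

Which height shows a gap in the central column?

height            front     central   back    
high              i         ɨ         ɯ       
high-mid          e         ɘ         ɤ       
low-mid           ɛ         —         ʌ       
Every height has a central member except low-mid, where /ɜ/ would be expected.

low-mid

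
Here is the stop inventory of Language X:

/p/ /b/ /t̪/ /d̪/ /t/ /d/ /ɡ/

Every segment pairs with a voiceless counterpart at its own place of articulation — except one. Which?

/ɡ/

Bilabial: /p/ ~ /b/
Dental: /t̪/ ~ /d̪/
Alveolar: /t/ ~ /d/
Velar: only /ɡ/ (voiced); no voiceless partner.
So /ɡ/ is the unpaired segment.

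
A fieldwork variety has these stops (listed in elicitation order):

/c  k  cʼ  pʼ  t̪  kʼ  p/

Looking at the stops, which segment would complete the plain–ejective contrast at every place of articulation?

bilabial: plain /p/, ejective /pʼ/.
dental: plain /t̪/, ejective —.
palatal: plain /c/, ejective /cʼ/.
velar: plain /k/, ejective /kʼ/.
The dental row has no ejective member, so the gap is the ejective dental stop /t̪ʼ/.

/t̪ʼ/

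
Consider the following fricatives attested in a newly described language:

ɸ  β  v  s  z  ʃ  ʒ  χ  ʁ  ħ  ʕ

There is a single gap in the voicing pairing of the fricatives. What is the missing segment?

place of articulation  voiceless  voiced  
bilabial          ɸ         β       
labiodental       —         v       
alveolar          s         z       
postalveolar      ʃ         ʒ       
uvular            χ         ʁ       
pharyngeal        ħ         ʕ       
The labiodental row has no voiceless member, so the gap is the voiceless labiodental fricative /f/.

/f/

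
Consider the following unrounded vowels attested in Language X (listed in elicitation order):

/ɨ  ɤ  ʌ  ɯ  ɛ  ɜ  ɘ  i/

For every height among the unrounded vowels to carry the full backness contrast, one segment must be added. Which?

/e/

high: front /i/, central /ɨ/, back /ɯ/.
high-mid: front —, central /ɘ/, back /ɤ/.
low-mid: front /ɛ/, central /ɜ/, back /ʌ/.
The high-mid row has no front member, so the gap is the high-mid front unrounded vowel /e/.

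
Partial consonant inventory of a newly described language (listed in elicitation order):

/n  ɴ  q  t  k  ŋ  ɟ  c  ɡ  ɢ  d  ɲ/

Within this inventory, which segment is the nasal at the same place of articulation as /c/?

/ɲ/

/c/ is a voiceless palatal stop.
The nasal at the same place is a palatal nasal — in this inventory, /ɲ/.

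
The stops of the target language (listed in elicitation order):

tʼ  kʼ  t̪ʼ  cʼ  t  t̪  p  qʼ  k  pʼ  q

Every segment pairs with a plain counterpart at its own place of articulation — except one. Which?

/cʼ/

Bilabial: /p/ ~ /pʼ/
Dental: /t̪/ ~ /t̪ʼ/
Alveolar: /t/ ~ /tʼ/
Velar: /k/ ~ /kʼ/
Uvular: /q/ ~ /qʼ/
Palatal: only /cʼ/ (ejective); no plain partner.
So /cʼ/ is the unpaired segment.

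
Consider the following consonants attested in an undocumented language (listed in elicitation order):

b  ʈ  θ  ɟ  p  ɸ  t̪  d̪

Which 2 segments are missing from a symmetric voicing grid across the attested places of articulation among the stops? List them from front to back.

bilabial: voiceless /p/, voiced /b/.
dental: voiceless /t̪/, voiced /d̪/.
retroflex: voiceless /ʈ/, voiced —.
palatal: voiceless —, voiced /ɟ/.
Gaps, from front to back: retroflex lacks voiced (/ɖ/); palatal lacks voiceless (/c/).

/ɖ/, /c/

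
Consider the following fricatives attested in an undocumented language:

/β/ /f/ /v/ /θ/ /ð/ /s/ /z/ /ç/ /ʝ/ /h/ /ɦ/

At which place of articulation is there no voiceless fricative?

bilabial

bilabial: voiceless —, voiced /β/.
labiodental: voiceless /f/, voiced /v/.
dental: voiceless /θ/, voiced /ð/.
alveolar: voiceless /s/, voiced /z/.
palatal: voiceless /ç/, voiced /ʝ/.
glottal: voiceless /h/, voiced /ɦ/.
Every place of articulation has a voiceless member except bilabial, where /ɸ/ would be expected.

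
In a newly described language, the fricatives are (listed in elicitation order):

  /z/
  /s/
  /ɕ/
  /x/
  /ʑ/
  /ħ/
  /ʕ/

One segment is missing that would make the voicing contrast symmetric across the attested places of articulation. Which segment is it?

place of articulation  voiceless  voiced  
alveolar          s         z       
alveolo-palatal   ɕ         ʑ       
velar             x         —       
pharyngeal        ħ         ʕ       
The velar row has no voiced member, so the gap is the voiced velar fricative /ɣ/.

/ɣ/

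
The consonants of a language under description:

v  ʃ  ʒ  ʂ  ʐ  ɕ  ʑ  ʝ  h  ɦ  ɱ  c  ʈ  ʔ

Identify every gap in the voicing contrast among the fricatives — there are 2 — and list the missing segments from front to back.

/f/, /ç/

place of articulation  voiceless  voiced  
labiodental       —         v       
postalveolar      ʃ         ʒ       
retroflex         ʂ         ʐ       
alveolo-palatal   ɕ         ʑ       
palatal           —         ʝ       
glottal           h         ɦ       
Gaps, from front to back: labiodental lacks voiceless (/f/); palatal lacks voiceless (/ç/).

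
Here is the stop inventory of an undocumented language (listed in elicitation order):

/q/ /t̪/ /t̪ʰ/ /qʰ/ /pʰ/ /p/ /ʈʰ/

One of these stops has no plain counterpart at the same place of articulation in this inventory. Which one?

/ʈʰ/

Bilabial: /p/ ~ /pʰ/
Dental: /t̪/ ~ /t̪ʰ/
Uvular: /q/ ~ /qʰ/
Retroflex: only /ʈʰ/ (aspirated); no plain partner.
So /ʈʰ/ is the unpaired segment.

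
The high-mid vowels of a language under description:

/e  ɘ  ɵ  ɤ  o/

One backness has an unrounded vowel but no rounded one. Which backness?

backness          unrounded  rounded 
front             e         —       
central           ɘ         ɵ       
back              ɤ         o       
Every backness has a rounded member except front, where /ø/ would be expected.

front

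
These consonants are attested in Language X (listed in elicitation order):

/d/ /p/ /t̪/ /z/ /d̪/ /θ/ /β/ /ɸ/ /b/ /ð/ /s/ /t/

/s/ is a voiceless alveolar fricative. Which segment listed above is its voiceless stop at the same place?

The voiceless stop at the same place is a voiceless alveolar stop — in this inventory, /t/.

/t/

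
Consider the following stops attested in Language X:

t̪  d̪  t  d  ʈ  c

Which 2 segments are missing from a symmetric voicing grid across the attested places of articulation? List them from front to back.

/ɖ/, /ɟ/

dental: voiceless /t̪/, voiced /d̪/.
alveolar: voiceless /t/, voiced /d/.
retroflex: voiceless /ʈ/, voiced —.
palatal: voiceless /c/, voiced —.
Gaps, from front to back: retroflex lacks voiced (/ɖ/); palatal lacks voiced (/ɟ/).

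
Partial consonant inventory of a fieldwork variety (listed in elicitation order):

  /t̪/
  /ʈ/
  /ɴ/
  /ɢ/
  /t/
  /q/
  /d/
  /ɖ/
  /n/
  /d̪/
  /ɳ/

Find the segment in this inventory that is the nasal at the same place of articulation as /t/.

/t/ is a voiceless alveolar stop.
The nasal at the same place is an alveolar nasal — in this inventory, /n/.

/n/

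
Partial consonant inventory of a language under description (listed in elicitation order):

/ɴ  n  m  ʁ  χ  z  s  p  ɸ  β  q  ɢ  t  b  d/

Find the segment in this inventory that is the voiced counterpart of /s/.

/z/

/s/ is a voiceless alveolar fricative.
The voiced counterpart is a voiced alveolar fricative — in this inventory, /z/.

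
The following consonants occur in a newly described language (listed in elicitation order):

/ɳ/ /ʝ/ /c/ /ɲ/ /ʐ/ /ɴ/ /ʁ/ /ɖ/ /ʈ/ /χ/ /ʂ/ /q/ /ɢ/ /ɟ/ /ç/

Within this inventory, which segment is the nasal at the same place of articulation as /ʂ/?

/ʂ/ is a voiceless retroflex fricative.
The nasal at the same place is a retroflex nasal — in this inventory, /ɳ/.

/ɳ/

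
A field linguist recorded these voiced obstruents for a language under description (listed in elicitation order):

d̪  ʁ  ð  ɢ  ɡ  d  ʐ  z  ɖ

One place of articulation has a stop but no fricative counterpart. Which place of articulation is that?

velar

Stop: /d̪/ (dental), /d/ (alveolar), /ɖ/ (retroflex), /ɡ/ (velar), /ɢ/ (uvular).
Fricative: /ð/ (dental), /z/ (alveolar), /ʐ/ (retroflex), /ʁ/ (uvular).
Every place of articulation has a fricative member except velar, where /ɣ/ would be expected.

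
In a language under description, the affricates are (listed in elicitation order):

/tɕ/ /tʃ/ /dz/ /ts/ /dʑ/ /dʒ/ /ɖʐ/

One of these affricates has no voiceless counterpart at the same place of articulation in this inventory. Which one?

/ɖʐ/

Alveolar: /ts/ ~ /dz/
Postalveolar: /tʃ/ ~ /dʒ/
Alveolo-palatal: /tɕ/ ~ /dʑ/
Retroflex: only /ɖʐ/ (voiced); no voiceless partner.
So /ɖʐ/ is the unpaired segment.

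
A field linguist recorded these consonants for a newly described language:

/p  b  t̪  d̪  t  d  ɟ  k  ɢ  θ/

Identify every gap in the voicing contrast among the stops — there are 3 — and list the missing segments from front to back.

Voiceless: /p/ (bilabial), /t̪/ (dental), /t/ (alveolar), /k/ (velar).
Voiced: /b/ (bilabial), /d̪/ (dental), /d/ (alveolar), /ɟ/ (palatal), /ɢ/ (uvular).
Gaps, from front to back: palatal lacks voiceless (/c/); velar lacks voiced (/ɡ/); uvular lacks voiceless (/q/).

/c/, /ɡ/, /q/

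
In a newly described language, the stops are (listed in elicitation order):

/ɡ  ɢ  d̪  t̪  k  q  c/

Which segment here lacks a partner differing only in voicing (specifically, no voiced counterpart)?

/c/

Dental: /t̪/ ~ /d̪/
Velar: /k/ ~ /ɡ/
Uvular: /q/ ~ /ɢ/
Palatal: only /c/ (voiceless); no voiced partner.
So /c/ is the unpaired segment.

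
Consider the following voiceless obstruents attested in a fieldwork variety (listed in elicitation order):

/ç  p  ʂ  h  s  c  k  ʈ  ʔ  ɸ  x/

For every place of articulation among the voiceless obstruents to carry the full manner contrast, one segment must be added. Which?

/t/

place of articulation  stop      fricative
bilabial          p         ɸ       
alveolar          —         s       
retroflex         ʈ         ʂ       
palatal           c         ç       
velar             k         x       
glottal           ʔ         h       
The alveolar row has no stop member, so the gap is the alveolar stop /t/.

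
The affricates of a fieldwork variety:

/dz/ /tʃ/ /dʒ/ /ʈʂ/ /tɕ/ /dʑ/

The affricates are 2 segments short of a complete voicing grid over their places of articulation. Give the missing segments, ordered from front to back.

/ts/, /ɖʐ/

place of articulation  voiceless  voiced  
alveolar          —         dz      
postalveolar      tʃ        dʒ      
retroflex         ʈʂ        —       
alveolo-palatal   tɕ        dʑ      
Gaps, from front to back: alveolar lacks voiceless (/ts/); retroflex lacks voiced (/ɖʐ/).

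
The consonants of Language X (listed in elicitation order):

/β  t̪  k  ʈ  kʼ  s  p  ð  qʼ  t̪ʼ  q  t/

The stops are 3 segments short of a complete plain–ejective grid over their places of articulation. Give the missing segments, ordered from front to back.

/pʼ/, /tʼ/, /ʈʼ/

bilabial: plain /p/, ejective —.
dental: plain /t̪/, ejective /t̪ʼ/.
alveolar: plain /t/, ejective —.
retroflex: plain /ʈ/, ejective —.
velar: plain /k/, ejective /kʼ/.
uvular: plain /q/, ejective /qʼ/.
Gaps, from front to back: bilabial lacks ejective (/pʼ/); alveolar lacks ejective (/tʼ/); retroflex lacks ejective (/ʈʼ/).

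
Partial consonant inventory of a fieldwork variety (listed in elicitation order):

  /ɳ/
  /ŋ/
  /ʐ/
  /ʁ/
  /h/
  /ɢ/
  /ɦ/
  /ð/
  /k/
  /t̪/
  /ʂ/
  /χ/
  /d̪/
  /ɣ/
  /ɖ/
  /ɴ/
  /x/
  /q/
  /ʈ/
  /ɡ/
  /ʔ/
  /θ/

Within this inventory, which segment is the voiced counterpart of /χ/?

/χ/ is a voiceless uvular fricative.
The voiced counterpart is a voiced uvular fricative — in this inventory, /ʁ/.

/ʁ/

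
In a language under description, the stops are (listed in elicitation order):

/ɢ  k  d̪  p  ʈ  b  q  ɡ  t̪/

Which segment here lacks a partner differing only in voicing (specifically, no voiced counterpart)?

/ʈ/

Bilabial: /p/ ~ /b/
Dental: /t̪/ ~ /d̪/
Velar: /k/ ~ /ɡ/
Uvular: /q/ ~ /ɢ/
Retroflex: only /ʈ/ (voiceless); no voiced partner.
So /ʈ/ is the unpaired segment.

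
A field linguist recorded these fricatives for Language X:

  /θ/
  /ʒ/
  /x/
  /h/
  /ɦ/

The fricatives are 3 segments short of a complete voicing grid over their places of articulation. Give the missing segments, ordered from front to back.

/ð/, /ʃ/, /ɣ/

Voiceless: /θ/ (dental), /x/ (velar), /h/ (glottal).
Voiced: /ʒ/ (postalveolar), /ɦ/ (glottal).
Gaps, from front to back: dental lacks voiced (/ð/); postalveolar lacks voiceless (/ʃ/); velar lacks voiced (/ɣ/).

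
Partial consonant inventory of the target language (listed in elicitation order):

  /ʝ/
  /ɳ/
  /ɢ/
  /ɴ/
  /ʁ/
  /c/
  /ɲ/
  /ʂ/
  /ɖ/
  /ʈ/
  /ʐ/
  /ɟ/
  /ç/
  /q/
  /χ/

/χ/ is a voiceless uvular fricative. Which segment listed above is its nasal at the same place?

/ɴ/

The nasal at the same place is an uvular nasal — in this inventory, /ɴ/.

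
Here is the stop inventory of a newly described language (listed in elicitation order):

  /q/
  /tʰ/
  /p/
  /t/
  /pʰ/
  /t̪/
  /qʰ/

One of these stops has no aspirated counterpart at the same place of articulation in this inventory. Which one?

/t̪/

Bilabial: /p/ ~ /pʰ/
Alveolar: /t/ ~ /tʰ/
Uvular: /q/ ~ /qʰ/
Dental: only /t̪/ (plain); no aspirated partner.
So /t̪/ is the unpaired segment.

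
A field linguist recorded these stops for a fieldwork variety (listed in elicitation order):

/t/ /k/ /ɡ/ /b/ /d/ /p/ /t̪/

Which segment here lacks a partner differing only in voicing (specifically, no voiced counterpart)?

Bilabial: /p/ ~ /b/
Alveolar: /t/ ~ /d/
Velar: /k/ ~ /ɡ/
Dental: only /t̪/ (voiceless); no voiced partner.
So /t̪/ is the unpaired segment.

/t̪/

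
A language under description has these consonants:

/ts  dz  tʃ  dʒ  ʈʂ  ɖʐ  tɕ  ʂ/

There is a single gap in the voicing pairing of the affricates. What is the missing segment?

place of articulation  voiceless  voiced  
alveolar          ts        dz      
postalveolar      tʃ        dʒ      
retroflex         ʈʂ        ɖʐ      
alveolo-palatal   tɕ        —       
The alveolo-palatal row has no voiced member, so the gap is the voiced alveolo-palatal affricate /dʑ/.

/dʑ/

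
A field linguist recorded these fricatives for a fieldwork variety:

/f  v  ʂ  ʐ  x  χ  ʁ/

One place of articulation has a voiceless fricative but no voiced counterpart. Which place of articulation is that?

labiodental: voiceless /f/, voiced /v/.
retroflex: voiceless /ʂ/, voiced /ʐ/.
velar: voiceless /x/, voiced —.
uvular: voiceless /χ/, voiced /ʁ/.
Every place of articulation has a voiced member except velar, where /ɣ/ would be expected.

velar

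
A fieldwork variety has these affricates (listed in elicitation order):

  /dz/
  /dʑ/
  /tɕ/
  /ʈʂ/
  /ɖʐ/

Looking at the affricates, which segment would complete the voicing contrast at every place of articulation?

place of articulation  voiceless  voiced  
alveolar          —         dz      
retroflex         ʈʂ        ɖʐ      
alveolo-palatal   tɕ        dʑ      
The alveolar row has no voiceless member, so the gap is the voiceless alveolar affricate /ts/.

/ts/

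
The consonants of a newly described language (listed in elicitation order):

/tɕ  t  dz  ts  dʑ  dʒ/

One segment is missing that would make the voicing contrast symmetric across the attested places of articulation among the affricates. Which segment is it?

/tʃ/

place of articulation  voiceless  voiced  
alveolar          ts        dz      
postalveolar      —         dʒ      
alveolo-palatal   tɕ        dʑ      
The postalveolar row has no voiceless member, so the gap is the voiceless postalveolar affricate /tʃ/.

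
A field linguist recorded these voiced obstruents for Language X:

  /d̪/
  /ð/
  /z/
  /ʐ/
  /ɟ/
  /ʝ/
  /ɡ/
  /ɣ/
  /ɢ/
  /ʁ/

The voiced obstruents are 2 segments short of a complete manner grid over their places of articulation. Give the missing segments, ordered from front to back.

/d/, /ɖ/

dental: stop /d̪/, fricative /ð/.
alveolar: stop —, fricative /z/.
retroflex: stop —, fricative /ʐ/.
palatal: stop /ɟ/, fricative /ʝ/.
velar: stop /ɡ/, fricative /ɣ/.
uvular: stop /ɢ/, fricative /ʁ/.
Gaps, from front to back: alveolar lacks stop (/d/); retroflex lacks stop (/ɖ/).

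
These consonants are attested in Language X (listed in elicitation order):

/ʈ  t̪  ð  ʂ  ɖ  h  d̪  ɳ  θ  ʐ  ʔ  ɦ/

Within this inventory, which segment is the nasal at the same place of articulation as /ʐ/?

/ʐ/ is a voiced retroflex fricative.
The nasal at the same place is a retroflex nasal — in this inventory, /ɳ/.

/ɳ/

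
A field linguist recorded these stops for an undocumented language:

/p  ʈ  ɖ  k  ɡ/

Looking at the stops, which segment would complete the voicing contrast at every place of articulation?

/b/

place of articulation  voiceless  voiced  
bilabial          p         —       
retroflex         ʈ         ɖ       
velar             k         ɡ       
The bilabial row has no voiced member, so the gap is the voiced bilabial stop /b/.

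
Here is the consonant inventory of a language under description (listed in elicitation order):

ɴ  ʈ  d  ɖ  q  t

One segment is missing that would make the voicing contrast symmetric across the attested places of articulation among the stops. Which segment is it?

alveolar: voiceless /t/, voiced /d/.
retroflex: voiceless /ʈ/, voiced /ɖ/.
uvular: voiceless /q/, voiced —.
The uvular row has no voiced member, so the gap is the voiced uvular stop /ɢ/.

/ɢ/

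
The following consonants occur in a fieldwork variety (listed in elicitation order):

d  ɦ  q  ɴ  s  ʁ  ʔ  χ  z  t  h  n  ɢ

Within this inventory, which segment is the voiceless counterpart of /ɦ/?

/ɦ/ is a voiced glottal fricative.
The voiceless counterpart is a voiceless glottal fricative — in this inventory, /h/.

/h/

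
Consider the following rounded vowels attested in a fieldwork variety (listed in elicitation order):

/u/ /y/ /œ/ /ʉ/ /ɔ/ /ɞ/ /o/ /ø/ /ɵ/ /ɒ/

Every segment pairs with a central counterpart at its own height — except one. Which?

High: /y/ ~ /ʉ/ ~ /u/
High-mid: /ø/ ~ /ɵ/ ~ /o/
Low-mid: /œ/ ~ /ɞ/ ~ /ɔ/
Low: only /ɒ/ (back); no central partner.
So /ɒ/ is the unpaired segment.

/ɒ/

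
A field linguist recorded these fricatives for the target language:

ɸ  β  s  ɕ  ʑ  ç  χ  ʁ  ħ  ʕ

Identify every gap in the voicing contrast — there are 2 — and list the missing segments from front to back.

/z/, /ʝ/

bilabial: voiceless /ɸ/, voiced /β/.
alveolar: voiceless /s/, voiced —.
alveolo-palatal: voiceless /ɕ/, voiced /ʑ/.
palatal: voiceless /ç/, voiced —.
uvular: voiceless /χ/, voiced /ʁ/.
pharyngeal: voiceless /ħ/, voiced /ʕ/.
Gaps, from front to back: alveolar lacks voiced (/z/); palatal lacks voiced (/ʝ/).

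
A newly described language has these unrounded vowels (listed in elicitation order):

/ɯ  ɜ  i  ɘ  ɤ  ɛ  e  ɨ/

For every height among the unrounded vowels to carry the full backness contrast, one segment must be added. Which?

/ʌ/

high: front /i/, central /ɨ/, back /ɯ/.
high-mid: front /e/, central /ɘ/, back /ɤ/.
low-mid: front /ɛ/, central /ɜ/, back —.
The low-mid row has no back member, so the gap is the low-mid back unrounded vowel /ʌ/.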